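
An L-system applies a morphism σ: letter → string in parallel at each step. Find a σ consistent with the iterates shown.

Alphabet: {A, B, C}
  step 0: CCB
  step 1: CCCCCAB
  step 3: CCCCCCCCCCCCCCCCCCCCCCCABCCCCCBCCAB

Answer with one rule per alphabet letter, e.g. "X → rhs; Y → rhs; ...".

  step 0 ⇒ step 1: CCB ⇒ CC·CC·CAB
    B ↦ CAB
    C ↦ CC
    A ↦ CBC  (constrained at step 1)

A->CBC, B->CAB, C->CC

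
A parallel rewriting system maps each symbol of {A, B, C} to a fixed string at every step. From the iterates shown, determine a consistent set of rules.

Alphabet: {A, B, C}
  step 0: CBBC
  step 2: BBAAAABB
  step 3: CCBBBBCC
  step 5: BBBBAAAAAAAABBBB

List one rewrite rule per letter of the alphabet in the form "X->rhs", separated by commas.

  step 2 ⇒ step 3: BBAAAABB ⇒ C·C·B·B·B·B·C·C
    A ↦ B
    B ↦ C
    C ↦ AA  (constrained at step 0)

A->B, B->C, C->AA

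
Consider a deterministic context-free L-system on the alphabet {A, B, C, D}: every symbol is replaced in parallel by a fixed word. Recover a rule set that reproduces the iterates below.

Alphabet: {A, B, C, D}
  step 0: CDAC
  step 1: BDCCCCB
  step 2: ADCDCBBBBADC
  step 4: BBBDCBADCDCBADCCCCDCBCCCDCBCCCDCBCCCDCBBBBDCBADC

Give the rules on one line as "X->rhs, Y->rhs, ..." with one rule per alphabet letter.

A->CCC, B->ADC, C->B, D->DC

  step 1 ⇒ step 2: BDCCCCB ⇒ ADC·DC·B·B·B·B·ADC
    B ↦ ADC
    C ↦ B
    D ↦ DC
  step 0 ⇒ step 1: CDAC ⇒ B·DC·CCC·B
    A ↦ CCC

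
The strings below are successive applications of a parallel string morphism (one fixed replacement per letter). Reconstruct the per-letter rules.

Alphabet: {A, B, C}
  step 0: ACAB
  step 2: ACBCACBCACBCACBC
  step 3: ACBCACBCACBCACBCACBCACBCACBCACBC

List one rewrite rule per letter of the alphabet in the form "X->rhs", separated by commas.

  step 2 ⇒ step 3: ACBCACBCACBCACBC ⇒ AC·BC·AC·BC·AC·BC·AC·BC·AC·BC·AC·BC·AC·BC·AC·BC
    A ↦ AC
    B ↦ AC
    C ↦ BC

A->AC, B->AC, C->BC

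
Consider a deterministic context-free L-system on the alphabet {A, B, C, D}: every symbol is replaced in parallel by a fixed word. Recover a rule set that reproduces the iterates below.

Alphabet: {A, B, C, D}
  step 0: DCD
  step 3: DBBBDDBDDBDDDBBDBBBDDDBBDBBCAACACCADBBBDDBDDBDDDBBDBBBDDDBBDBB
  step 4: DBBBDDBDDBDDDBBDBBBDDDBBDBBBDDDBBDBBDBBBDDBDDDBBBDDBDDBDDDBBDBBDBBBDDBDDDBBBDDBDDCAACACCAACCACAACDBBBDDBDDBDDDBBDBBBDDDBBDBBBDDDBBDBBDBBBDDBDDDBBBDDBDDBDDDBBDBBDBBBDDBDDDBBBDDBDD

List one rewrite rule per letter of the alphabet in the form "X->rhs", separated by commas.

A->AC, B->BDD, C->CA, D->DBB

  step 3 ⇒ step 4: DBBBDDBDDBDDDBBDBBBDDDBBDBBCAACACCADBBBDDBDDBDDDBBDBBBDDDBBDBB ⇒ DBB·BDD·BDD·BDD·DBB·DBB·BDD·DBB·DBB·BDD·DBB·DBB·DBB·BDD·BDD·DBB·BDD·BDD·BDD·DBB·DBB·DBB·BDD·BDD·DBB·BDD·BDD·CA·AC·AC·CA·AC·CA·CA·AC·DBB·BDD·BDD·BDD·DBB·DBB·BDD·DBB·DBB·BDD·DBB·DBB·DBB·BDD·BDD·DBB·BDD·BDD·BDD·DBB·DBB·DBB·BDD·BDD·DBB·BDD·BDD
    A ↦ AC
    B ↦ BDD
    C ↦ CA
    D ↦ DBB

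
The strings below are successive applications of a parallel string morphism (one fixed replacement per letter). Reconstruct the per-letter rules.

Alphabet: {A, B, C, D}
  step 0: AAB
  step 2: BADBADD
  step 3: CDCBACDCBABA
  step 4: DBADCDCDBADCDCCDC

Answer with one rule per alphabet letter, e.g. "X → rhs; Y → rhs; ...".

  step 3 ⇒ step 4: CDCBACDCBABA ⇒ D·BA·D·C·DC·D·BA·D·C·DC·C·DC
    A ↦ DC
    B ↦ C
    C ↦ D
    D ↦ BA

A->DC, B->C, C->D, D->BA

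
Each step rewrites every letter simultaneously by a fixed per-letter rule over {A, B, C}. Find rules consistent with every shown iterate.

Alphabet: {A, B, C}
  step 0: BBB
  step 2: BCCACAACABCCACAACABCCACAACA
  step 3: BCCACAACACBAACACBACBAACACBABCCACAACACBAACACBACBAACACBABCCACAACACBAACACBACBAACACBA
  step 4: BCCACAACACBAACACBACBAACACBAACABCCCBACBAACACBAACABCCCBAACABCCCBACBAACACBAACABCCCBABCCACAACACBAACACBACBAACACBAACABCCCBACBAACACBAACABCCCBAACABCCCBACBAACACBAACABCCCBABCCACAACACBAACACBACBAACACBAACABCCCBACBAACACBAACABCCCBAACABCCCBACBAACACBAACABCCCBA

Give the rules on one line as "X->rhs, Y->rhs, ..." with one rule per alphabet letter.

A->CBA, B->BCC, C->ACA

  step 3 ⇒ step 4: BCCACAACACBAACACBACBAACACBABCCACAACACBAACACBACBAACACBABCCACAACACBAACACBACBAACACBA ⇒ BCC·ACA·ACA·CBA·ACA·CBA·CBA·ACA·CBA·ACA·BCC·CBA·CBA·ACA·CBA·ACA·BCC·CBA·ACA·BCC·CBA·CBA·ACA·CBA·ACA·BCC·CBA·BCC·ACA·ACA·CBA·ACA·CBA·CBA·ACA·CBA·ACA·BCC·CBA·CBA·ACA·CBA·ACA·BCC·CBA·ACA·BCC·CBA·CBA·ACA·CBA·ACA·BCC·CBA·BCC·ACA·ACA·CBA·ACA·CBA·CBA·ACA·CBA·ACA·BCC·CBA·CBA·ACA·CBA·ACA·BCC·CBA·ACA·BCC·CBA·CBA·ACA·CBA·ACA·BCC·CBA
    A ↦ CBA
    B ↦ BCC
    C ↦ ACA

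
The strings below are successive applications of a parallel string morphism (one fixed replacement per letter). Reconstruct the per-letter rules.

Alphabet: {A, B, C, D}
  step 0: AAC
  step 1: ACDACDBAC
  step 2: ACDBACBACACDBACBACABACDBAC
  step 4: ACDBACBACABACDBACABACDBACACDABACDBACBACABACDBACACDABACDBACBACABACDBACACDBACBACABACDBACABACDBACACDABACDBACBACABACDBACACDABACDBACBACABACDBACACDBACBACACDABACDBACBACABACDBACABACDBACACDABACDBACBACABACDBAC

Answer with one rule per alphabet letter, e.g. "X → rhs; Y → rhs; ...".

A->ACD, B->AB, C->BAC, D->BAC

  step 1 ⇒ step 2: ACDACDBAC ⇒ ACD·BAC·BAC·ACD·BAC·BAC·AB·ACD·BAC
    A ↦ ACD
    B ↦ AB
    C ↦ BAC
    D ↦ BAC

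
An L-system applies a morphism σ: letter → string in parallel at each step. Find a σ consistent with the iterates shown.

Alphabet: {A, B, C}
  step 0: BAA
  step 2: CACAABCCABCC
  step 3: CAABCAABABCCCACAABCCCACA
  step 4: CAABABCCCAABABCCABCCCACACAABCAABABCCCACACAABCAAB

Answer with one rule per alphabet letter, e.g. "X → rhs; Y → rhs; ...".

  step 3 ⇒ step 4: CAABCAABABCCCACAABCCCACA ⇒ CA·AB·AB·CC·CA·AB·AB·CC·AB·CC·CA·CA·CA·AB·CA·AB·AB·CC·CA·CA·CA·AB·CA·AB
    A ↦ AB
    B ↦ CC
    C ↦ CA

A->AB, B->CC, C->CA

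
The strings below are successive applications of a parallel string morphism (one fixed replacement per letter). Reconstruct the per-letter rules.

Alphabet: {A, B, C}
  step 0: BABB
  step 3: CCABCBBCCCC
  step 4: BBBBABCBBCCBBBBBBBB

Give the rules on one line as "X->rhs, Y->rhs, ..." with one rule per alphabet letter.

  step 3 ⇒ step 4: CCABCBBCCCC ⇒ BB·BB·AB·C·BB·C·C·BB·BB·BB·BB
    A ↦ AB
    B ↦ C
    C ↦ BB

A->AB, B->C, C->BB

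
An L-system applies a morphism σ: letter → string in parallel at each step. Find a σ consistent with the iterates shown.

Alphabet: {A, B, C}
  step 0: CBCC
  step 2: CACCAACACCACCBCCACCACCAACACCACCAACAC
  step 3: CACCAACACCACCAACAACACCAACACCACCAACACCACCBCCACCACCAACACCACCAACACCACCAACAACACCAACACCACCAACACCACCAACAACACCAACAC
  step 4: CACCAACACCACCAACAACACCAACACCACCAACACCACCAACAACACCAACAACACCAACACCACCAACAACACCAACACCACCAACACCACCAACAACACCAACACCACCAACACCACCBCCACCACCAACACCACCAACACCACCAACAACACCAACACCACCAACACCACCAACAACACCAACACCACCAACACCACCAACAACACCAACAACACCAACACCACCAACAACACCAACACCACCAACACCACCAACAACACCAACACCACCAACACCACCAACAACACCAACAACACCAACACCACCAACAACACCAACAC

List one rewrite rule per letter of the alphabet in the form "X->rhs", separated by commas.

A->CAA, B->CBC, C->CAC

  step 3 ⇒ step 4: CACCAACACCACCAACAACACCAACACCACCAACACCACCBCCACCACCAACACCACCAACACCACCAACAACACCAACACCACCAACACCACCAACAACACCAACAC ⇒ CAC·CAA·CAC·CAC·CAA·CAA·CAC·CAA·CAC·CAC·CAA·CAC·CAC·CAA·CAA·CAC·CAA·CAA·CAC·CAA·CAC·CAC·CAA·CAA·CAC·CAA·CAC·CAC·CAA·CAC·CAC·CAA·CAA·CAC·CAA·CAC·CAC·CAA·CAC·CAC·CBC·CAC·CAC·CAA·CAC·CAC·CAA·CAC·CAC·CAA·CAA·CAC·CAA·CAC·CAC·CAA·CAC·CAC·CAA·CAA·CAC·CAA·CAC·CAC·CAA·CAC·CAC·CAA·CAA·CAC·CAA·CAA·CAC·CAA·CAC·CAC·CAA·CAA·CAC·CAA·CAC·CAC·CAA·CAC·CAC·CAA·CAA·CAC·CAA·CAC·CAC·CAA·CAC·CAC·CAA·CAA·CAC·CAA·CAA·CAC·CAA·CAC·CAC·CAA·CAA·CAC·CAA·CAC
    A ↦ CAA
    B ↦ CBC
    C ↦ CAC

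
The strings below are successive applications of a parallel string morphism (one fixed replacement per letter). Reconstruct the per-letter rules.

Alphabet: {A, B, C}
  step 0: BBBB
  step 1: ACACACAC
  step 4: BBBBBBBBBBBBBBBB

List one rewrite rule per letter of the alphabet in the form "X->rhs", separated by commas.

A->B, B->AC, C->B

  step 0 ⇒ step 1: BBBB ⇒ AC·AC·AC·AC
    B ↦ AC
    A ↦ B  (constrained at step 1)
    C ↦ B  (constrained at step 1)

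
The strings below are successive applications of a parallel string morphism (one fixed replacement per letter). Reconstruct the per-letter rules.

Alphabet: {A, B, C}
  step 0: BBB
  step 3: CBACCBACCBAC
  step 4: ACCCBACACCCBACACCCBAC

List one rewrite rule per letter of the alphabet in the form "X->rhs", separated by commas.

A->CB, B->C, C->AC

  step 3 ⇒ step 4: CBACCBACCBAC ⇒ AC·C·CB·AC·AC·C·CB·AC·AC·C·CB·AC
    A ↦ CB
    B ↦ C
    C ↦ AC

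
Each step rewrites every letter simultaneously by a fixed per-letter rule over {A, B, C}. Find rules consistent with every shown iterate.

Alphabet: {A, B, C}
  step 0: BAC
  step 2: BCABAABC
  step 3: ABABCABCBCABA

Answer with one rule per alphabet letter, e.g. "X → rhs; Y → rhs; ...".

  step 2 ⇒ step 3: BCABAABC ⇒ A·BA·BC·A·BC·BC·A·BA
    A ↦ BC
    B ↦ A
    C ↦ BA

A->BC, B->A, C->BA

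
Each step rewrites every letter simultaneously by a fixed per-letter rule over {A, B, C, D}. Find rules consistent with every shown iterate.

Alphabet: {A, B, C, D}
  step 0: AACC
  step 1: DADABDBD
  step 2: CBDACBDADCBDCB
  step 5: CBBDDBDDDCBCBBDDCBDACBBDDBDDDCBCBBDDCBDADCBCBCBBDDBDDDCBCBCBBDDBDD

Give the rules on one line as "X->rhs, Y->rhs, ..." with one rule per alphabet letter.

  step 1 ⇒ step 2: DADABDBD ⇒ CB·DA·CB·DA·D·CB·D·CB
    A ↦ DA
    B ↦ D
    D ↦ CB
  step 0 ⇒ step 1: AACC ⇒ DA·DA·BD·BD
    C ↦ BD

A->DA, B->D, C->BD, D->CB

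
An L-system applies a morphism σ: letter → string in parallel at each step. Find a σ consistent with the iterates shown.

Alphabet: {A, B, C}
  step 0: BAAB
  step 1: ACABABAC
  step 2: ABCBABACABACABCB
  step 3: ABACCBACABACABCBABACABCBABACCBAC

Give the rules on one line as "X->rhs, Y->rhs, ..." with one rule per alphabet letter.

  step 2 ⇒ step 3: ABCBABACABACABCB ⇒ AB·AC·CB·AC·AB·AC·AB·CB·AB·AC·AB·CB·AB·AC·CB·AC
    A ↦ AB
    B ↦ AC
    C ↦ CB

A->AB, B->AC, C->CB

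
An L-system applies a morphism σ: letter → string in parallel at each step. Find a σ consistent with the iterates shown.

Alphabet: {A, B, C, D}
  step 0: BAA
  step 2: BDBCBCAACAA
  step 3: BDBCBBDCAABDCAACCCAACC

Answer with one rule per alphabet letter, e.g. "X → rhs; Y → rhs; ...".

A->C, B->BD, C->CAA, D->BCB

  step 2 ⇒ step 3: BDBCBCAACAA ⇒ BD·BCB·BD·CAA·BD·CAA·C·C·CAA·C·C
    A ↦ C
    B ↦ BD
    C ↦ CAA
    D ↦ BCB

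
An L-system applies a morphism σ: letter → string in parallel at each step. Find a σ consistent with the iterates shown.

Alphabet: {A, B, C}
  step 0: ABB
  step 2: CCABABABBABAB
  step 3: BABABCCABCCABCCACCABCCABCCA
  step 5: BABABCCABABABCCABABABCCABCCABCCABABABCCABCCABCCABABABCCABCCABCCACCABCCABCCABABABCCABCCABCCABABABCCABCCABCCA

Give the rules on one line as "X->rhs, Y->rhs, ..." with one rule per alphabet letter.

  step 2 ⇒ step 3: CCABABABBABAB ⇒ BA·BA·B·CCA·B·CCA·B·CCA·CCA·B·CCA·B·CCA
    A ↦ B
    B ↦ CCA
    C ↦ BA

A->B, B->CCA, C->BA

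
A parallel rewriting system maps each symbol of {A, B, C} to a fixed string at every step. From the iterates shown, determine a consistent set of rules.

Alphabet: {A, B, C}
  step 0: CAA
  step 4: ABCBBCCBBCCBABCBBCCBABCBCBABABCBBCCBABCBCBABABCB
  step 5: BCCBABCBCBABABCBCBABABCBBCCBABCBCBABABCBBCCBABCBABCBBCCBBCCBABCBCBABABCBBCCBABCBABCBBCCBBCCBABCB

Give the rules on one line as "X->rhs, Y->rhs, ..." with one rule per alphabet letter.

  step 4 ⇒ step 5: ABCBBCCBBCCBABCBBCCBABCBCBABABCBBCCBABCBCBABABCB ⇒ BC·CB·AB·CB·CB·AB·AB·CB·CB·AB·AB·CB·BC·CB·AB·CB·CB·AB·AB·CB·BC·CB·AB·CB·AB·CB·BC·CB·BC·CB·AB·CB·CB·AB·AB·CB·BC·CB·AB·CB·AB·CB·BC·CB·BC·CB·AB·CB
    A ↦ BC
    B ↦ CB
    C ↦ AB

A->BC, B->CB, C->AB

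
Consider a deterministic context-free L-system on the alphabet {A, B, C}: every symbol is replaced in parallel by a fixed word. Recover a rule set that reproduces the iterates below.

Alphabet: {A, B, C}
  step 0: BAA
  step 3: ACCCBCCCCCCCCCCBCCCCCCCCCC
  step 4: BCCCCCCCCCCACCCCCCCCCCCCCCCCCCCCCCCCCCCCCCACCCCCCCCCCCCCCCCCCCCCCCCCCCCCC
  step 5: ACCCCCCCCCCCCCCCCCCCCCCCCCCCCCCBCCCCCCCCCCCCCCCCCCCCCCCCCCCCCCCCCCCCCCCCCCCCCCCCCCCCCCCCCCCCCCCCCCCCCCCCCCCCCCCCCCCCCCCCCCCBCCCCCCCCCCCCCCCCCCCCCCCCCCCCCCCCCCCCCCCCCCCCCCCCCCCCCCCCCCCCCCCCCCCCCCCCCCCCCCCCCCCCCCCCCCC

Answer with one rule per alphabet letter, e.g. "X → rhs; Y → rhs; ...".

A->BC, B->A, C->CCC

  step 4 ⇒ step 5: BCCCCCCCCCCACCCCCCCCCCCCCCCCCCCCCCCCCCCCCCACCCCCCCCCCCCCCCCCCCCCCCCCCCCCC ⇒ A·CCC·CCC·CCC·CCC·CCC·CCC·CCC·CCC·CCC·CCC·BC·CCC·CCC·CCC·CCC·CCC·CCC·CCC·CCC·CCC·CCC·CCC·CCC·CCC·CCC·CCC·CCC·CCC·CCC·CCC·CCC·CCC·CCC·CCC·CCC·CCC·CCC·CCC·CCC·CCC·CCC·BC·CCC·CCC·CCC·CCC·CCC·CCC·CCC·CCC·CCC·CCC·CCC·CCC·CCC·CCC·CCC·CCC·CCC·CCC·CCC·CCC·CCC·CCC·CCC·CCC·CCC·CCC·CCC·CCC·CCC·CCC
    A ↦ BC
    B ↦ A
    C ↦ CCC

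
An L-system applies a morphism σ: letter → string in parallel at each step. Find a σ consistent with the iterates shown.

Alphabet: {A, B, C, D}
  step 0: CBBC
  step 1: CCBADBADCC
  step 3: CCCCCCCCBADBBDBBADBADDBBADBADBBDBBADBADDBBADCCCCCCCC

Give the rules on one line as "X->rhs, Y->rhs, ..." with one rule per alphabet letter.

A->BB, B->BAD, C->CC, D->DB

  step 0 ⇒ step 1: CBBC ⇒ CC·BAD·BAD·CC
    B ↦ BAD
    C ↦ CC
    A ↦ BB  (constrained at step 1)
    D ↦ DB  (constrained at step 1)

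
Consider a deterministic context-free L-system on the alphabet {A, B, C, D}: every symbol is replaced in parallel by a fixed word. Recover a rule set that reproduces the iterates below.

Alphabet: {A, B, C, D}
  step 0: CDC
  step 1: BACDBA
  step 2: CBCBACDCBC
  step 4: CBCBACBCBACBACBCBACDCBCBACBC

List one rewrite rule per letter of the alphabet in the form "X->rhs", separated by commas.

A->BC, B->C, C->BA, D->CD

  step 1 ⇒ step 2: BACDBA ⇒ C·BC·BA·CD·C·BC
    A ↦ BC
    B ↦ C
    C ↦ BA
    D ↦ CD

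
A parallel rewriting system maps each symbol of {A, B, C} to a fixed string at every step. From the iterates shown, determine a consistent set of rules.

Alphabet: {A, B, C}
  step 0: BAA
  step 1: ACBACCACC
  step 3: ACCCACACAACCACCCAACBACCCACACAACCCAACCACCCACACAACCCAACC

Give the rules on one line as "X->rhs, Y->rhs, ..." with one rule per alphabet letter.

  step 0 ⇒ step 1: BAA ⇒ ACB·ACC·ACC
    A ↦ ACC
    B ↦ ACB
    C ↦ CA  (constrained at step 1)

A->ACC, B->ACB, C->CA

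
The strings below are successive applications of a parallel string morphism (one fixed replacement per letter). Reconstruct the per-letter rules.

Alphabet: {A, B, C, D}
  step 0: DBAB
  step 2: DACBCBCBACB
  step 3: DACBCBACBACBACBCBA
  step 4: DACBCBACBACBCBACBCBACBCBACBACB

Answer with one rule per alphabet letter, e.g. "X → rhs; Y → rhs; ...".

  step 3 ⇒ step 4: DACBCBACBACBACBCBA ⇒ DA·CB·CB·A·CB·A·CB·CB·A·CB·CB·A·CB·CB·A·CB·A·CB
    A ↦ CB
    B ↦ A
    C ↦ CB
    D ↦ DA

A->CB, B->A, C->CB, D->DA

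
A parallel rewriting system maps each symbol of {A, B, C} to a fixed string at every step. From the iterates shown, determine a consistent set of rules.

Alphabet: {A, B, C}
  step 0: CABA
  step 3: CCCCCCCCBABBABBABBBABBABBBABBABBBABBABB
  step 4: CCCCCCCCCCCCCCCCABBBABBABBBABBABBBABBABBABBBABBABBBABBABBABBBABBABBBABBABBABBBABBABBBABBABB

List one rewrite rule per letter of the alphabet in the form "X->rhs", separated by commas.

A->B, B->ABB, C->CC

  step 3 ⇒ step 4: CCCCCCCCBABBABBABBBABBABBBABBABBBABBABB ⇒ CC·CC·CC·CC·CC·CC·CC·CC·ABB·B·ABB·ABB·B·ABB·ABB·B·ABB·ABB·ABB·B·ABB·ABB·B·ABB·ABB·ABB·B·ABB·ABB·B·ABB·ABB·ABB·B·ABB·ABB·B·ABB·ABB
    A ↦ B
    B ↦ ABB
    C ↦ CC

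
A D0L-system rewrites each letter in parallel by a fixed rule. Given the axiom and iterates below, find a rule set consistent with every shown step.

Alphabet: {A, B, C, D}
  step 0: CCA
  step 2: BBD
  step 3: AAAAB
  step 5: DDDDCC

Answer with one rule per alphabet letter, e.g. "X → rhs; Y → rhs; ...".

A->C, B->AA, C->D, D->B

  step 2 ⇒ step 3: BBD ⇒ AA·AA·B
    B ↦ AA
    D ↦ B
    A ↦ C  (constrained at step 0)
    C ↦ D  (constrained at step 0)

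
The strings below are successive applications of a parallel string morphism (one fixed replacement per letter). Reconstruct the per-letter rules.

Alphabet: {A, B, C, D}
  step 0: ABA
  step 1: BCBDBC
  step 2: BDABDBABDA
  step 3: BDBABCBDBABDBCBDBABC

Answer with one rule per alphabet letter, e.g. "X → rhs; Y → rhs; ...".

  step 2 ⇒ step 3: BDABDBABDA ⇒ BD·BA·BC·BD·BA·BD·BC·BD·BA·BC
    A ↦ BC
    B ↦ BD
    D ↦ BA
  step 1 ⇒ step 2: BCBDBC ⇒ BD·A·BD·BA·BD·A
    C ↦ A

A->BC, B->BD, C->A, D->BA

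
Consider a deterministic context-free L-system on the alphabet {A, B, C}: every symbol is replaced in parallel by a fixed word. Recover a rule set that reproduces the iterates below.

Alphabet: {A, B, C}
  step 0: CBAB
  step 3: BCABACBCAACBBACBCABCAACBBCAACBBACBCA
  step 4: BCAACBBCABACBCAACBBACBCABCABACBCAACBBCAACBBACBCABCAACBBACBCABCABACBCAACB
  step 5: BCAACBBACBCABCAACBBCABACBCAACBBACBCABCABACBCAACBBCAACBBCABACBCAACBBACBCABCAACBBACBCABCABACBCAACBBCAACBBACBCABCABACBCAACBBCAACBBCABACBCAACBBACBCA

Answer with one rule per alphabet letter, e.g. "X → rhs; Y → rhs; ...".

A->B, B->BCA, C->AC

  step 4 ⇒ step 5: BCAACBBCABACBCAACBBACBCABCABACBCAACBBCAACBBACBCABCAACBBACBCABCABACBCAACB ⇒ BCA·AC·B·B·AC·BCA·BCA·AC·B·BCA·B·AC·BCA·AC·B·B·AC·BCA·BCA·B·AC·BCA·AC·B·BCA·AC·B·BCA·B·AC·BCA·AC·B·B·AC·BCA·BCA·AC·B·B·AC·BCA·BCA·B·AC·BCA·AC·B·BCA·AC·B·B·AC·BCA·BCA·B·AC·BCA·AC·B·BCA·AC·B·BCA·B·AC·BCA·AC·B·B·AC·BCA
    A ↦ B
    B ↦ BCA
    C ↦ AC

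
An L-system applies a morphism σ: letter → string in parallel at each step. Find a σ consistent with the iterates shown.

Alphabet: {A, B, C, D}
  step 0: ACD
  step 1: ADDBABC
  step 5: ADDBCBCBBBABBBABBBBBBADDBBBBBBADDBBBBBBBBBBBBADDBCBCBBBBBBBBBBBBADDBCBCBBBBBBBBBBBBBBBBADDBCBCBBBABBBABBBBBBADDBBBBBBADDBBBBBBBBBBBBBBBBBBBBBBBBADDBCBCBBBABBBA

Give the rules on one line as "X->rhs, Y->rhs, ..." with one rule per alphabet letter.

  step 0 ⇒ step 1: ACD ⇒ ADD·BA·BC
    A ↦ ADD
    C ↦ BA
    D ↦ BC
    B ↦ BB  (constrained at step 1)

A->ADD, B->BB, C->BA, D->BC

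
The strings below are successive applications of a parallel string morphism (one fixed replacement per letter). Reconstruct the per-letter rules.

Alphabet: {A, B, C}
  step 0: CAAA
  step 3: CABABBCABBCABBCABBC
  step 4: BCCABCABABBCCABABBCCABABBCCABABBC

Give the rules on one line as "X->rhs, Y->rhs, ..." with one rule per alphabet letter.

A->C, B->AB, C->BC

  step 3 ⇒ step 4: CABABBCABBCABBCABBC ⇒ BC·C·AB·C·AB·AB·BC·C·AB·AB·BC·C·AB·AB·BC·C·AB·AB·BC
    A ↦ C
    B ↦ AB
    C ↦ BC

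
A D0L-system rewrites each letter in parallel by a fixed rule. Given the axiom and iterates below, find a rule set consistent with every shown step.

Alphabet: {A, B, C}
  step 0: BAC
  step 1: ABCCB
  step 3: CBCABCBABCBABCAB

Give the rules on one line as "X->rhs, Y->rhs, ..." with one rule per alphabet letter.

  step 0 ⇒ step 1: BAC ⇒ AB·C·CB
    A ↦ C
    B ↦ AB
    C ↦ CB

A->C, B->AB, C->CB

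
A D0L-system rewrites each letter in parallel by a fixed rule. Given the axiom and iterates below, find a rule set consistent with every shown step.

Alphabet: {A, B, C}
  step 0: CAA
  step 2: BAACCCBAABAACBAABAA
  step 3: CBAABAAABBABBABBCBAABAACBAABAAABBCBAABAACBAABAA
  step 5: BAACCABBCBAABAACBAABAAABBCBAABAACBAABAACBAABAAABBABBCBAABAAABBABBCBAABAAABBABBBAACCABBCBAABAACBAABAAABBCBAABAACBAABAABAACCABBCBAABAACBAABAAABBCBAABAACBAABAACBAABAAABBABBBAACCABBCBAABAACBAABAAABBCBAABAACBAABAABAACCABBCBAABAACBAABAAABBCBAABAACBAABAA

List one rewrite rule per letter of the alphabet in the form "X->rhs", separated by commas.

  step 2 ⇒ step 3: BAACCCBAABAACBAABAA ⇒ C·BAA·BAA·ABB·ABB·ABB·C·BAA·BAA·C·BAA·BAA·ABB·C·BAA·BAA·C·BAA·BAA
    A ↦ BAA
    B ↦ C
    C ↦ ABB

A->BAA, B->C, C->ABB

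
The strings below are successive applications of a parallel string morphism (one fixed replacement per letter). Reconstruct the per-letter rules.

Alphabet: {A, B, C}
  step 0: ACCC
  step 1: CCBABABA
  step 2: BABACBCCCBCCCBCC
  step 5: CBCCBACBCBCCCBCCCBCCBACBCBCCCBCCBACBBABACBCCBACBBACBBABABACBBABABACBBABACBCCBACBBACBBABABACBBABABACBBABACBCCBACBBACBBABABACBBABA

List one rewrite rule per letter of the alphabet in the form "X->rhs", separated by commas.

A->CC, B->CB, C->BA

  step 1 ⇒ step 2: CCBABABA ⇒ BA·BA·CB·CC·CB·CC·CB·CC
    A ↦ CC
    B ↦ CB
    C ↦ BA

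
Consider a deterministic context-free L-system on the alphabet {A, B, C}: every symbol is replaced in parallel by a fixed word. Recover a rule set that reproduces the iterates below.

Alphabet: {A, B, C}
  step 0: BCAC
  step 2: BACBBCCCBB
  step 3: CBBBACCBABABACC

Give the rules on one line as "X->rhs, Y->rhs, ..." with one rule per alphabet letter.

  step 2 ⇒ step 3: BACBBCCCBB ⇒ C·BB·BA·C·C·BA·BA·BA·C·C
    A ↦ BB
    B ↦ C
    C ↦ BA

A->BB, B->C, C->BA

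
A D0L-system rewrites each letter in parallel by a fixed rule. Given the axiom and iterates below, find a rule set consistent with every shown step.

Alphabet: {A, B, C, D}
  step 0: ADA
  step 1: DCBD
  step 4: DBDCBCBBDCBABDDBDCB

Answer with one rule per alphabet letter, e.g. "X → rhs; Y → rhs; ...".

  step 0 ⇒ step 1: ADA ⇒ D·CB·D
    A ↦ D
    D ↦ CB
    B ↦ BD  (constrained at step 1)
    C ↦ A  (constrained at step 1)

A->D, B->BD, C->A, D->CB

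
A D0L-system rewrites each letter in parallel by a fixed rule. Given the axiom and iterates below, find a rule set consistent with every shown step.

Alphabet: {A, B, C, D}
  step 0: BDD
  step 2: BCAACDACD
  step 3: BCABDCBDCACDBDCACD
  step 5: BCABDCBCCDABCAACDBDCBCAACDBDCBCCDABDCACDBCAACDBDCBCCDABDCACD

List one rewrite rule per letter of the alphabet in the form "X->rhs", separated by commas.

  step 2 ⇒ step 3: BCAACDACD ⇒ BC·A·BDC·BDC·A·CD·BDC·A·CD
    A ↦ BDC
    B ↦ BC
    C ↦ A
    D ↦ CD

A->BDC, B->BC, C->A, D->CD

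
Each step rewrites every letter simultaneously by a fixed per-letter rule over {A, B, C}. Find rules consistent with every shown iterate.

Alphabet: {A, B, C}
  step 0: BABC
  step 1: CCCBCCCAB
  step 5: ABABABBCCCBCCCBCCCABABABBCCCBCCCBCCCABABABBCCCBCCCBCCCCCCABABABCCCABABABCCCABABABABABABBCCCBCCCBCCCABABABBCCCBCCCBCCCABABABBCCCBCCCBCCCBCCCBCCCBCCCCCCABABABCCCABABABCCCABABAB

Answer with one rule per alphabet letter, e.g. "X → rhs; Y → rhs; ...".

A->B, B->CCC, C->AB

  step 0 ⇒ step 1: BABC ⇒ CCC·B·CCC·AB
    A ↦ B
    B ↦ CCC
    C ↦ AB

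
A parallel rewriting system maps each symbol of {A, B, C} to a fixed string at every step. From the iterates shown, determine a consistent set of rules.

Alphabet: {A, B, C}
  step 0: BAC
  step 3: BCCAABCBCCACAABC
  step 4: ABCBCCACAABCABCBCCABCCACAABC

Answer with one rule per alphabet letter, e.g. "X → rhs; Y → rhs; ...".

  step 3 ⇒ step 4: BCCAABCBCCACAABC ⇒ A·BC·BC·CA·CA·A·BC·A·BC·BC·CA·BC·CA·CA·A·BC
    A ↦ CA
    B ↦ A
    C ↦ BC

A->CA, B->A, C->BC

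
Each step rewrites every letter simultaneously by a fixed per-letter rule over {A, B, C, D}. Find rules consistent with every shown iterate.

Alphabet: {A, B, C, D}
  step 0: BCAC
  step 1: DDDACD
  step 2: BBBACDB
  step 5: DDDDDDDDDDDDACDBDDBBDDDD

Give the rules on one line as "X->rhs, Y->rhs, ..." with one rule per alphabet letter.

  step 1 ⇒ step 2: DDDACD ⇒ B·B·B·AC·D·B
    A ↦ AC
    C ↦ D
    D ↦ B
  step 0 ⇒ step 1: BCAC ⇒ DD·D·AC·D
    B ↦ DD

A->AC, B->DD, C->D, D->B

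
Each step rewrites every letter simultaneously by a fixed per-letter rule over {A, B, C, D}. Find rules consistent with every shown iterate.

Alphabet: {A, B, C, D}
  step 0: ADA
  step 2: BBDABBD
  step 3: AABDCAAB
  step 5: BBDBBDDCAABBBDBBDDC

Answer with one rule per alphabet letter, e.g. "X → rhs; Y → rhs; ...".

  step 2 ⇒ step 3: BBDABBD ⇒ A·A·B·DC·A·A·B
    A ↦ DC
    B ↦ A
    D ↦ B
    C ↦ BD  (constrained at step 3)

A->DC, B->A, C->BD, D->B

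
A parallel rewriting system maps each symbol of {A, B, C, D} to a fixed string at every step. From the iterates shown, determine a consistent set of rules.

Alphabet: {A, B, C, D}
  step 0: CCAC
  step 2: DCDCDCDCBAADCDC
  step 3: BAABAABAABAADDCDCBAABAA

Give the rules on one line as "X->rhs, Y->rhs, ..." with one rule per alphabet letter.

A->DC, B->D, C->AA, D->B

  step 2 ⇒ step 3: DCDCDCDCBAADCDC ⇒ B·AA·B·AA·B·AA·B·AA·D·DC·DC·B·AA·B·AA
    A ↦ DC
    B ↦ D
    C ↦ AA
    D ↦ B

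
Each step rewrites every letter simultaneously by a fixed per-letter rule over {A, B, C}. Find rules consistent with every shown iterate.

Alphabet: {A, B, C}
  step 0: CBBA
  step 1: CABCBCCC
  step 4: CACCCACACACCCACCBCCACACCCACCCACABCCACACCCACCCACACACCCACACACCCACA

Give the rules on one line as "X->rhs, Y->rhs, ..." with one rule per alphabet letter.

A->CC, B->BC, C->CA

  step 0 ⇒ step 1: CBBA ⇒ CA·BC·BC·CC
    A ↦ CC
    B ↦ BC
    C ↦ CA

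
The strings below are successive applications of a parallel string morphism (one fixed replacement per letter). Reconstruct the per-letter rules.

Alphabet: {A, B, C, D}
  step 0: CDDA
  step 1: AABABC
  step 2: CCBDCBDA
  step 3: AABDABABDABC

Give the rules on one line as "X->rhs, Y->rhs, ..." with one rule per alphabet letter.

A->C, B->BD, C->A, D->AB

  step 2 ⇒ step 3: CCBDCBDA ⇒ A·A·BD·AB·A·BD·AB·C
    A ↦ C
    B ↦ BD
    C ↦ A
    D ↦ AB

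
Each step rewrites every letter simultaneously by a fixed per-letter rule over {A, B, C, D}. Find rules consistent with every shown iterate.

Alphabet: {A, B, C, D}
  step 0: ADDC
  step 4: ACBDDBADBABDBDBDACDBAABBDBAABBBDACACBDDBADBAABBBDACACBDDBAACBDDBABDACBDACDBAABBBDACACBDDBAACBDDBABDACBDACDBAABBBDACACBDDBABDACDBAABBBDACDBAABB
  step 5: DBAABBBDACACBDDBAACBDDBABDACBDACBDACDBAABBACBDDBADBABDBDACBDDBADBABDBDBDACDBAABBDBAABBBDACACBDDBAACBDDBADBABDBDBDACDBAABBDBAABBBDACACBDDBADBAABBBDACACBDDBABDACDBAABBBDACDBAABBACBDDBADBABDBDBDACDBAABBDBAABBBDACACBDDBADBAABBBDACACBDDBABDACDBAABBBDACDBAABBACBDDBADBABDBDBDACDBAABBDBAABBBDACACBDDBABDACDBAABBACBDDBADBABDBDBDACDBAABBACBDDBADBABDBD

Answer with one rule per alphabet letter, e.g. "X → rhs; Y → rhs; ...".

A->DBA, B->BD, C->ABB, D->AC

  step 4 ⇒ step 5: ACBDDBADBABDBDBDACDBAABBDBAABBBDACACBDDBADBAABBBDACACBDDBAACBDDBABDACBDACDBAABBBDACACBDDBAACBDDBABDACBDACDBAABBBDACACBDDBABDACDBAABBBDACDBAABB ⇒ DBA·ABB·BD·AC·AC·BD·DBA·AC·BD·DBA·BD·AC·BD·AC·BD·AC·DBA·ABB·AC·BD·DBA·DBA·BD·BD·AC·BD·DBA·DBA·BD·BD·BD·AC·DBA·ABB·DBA·ABB·BD·AC·AC·BD·DBA·AC·BD·DBA·DBA·BD·BD·BD·AC·DBA·ABB·DBA·ABB·BD·AC·AC·BD·DBA·DBA·ABB·BD·AC·AC·BD·DBA·BD·AC·DBA·ABB·BD·AC·DBA·ABB·AC·BD·DBA·DBA·BD·BD·BD·AC·DBA·ABB·DBA·ABB·BD·AC·AC·BD·DBA·DBA·ABB·BD·AC·AC·BD·DBA·BD·AC·DBA·ABB·BD·AC·DBA·ABB·AC·BD·DBA·DBA·BD·BD·BD·AC·DBA·ABB·DBA·ABB·BD·AC·AC·BD·DBA·BD·AC·DBA·ABB·AC·BD·DBA·DBA·BD·BD·BD·AC·DBA·ABB·AC·BD·DBA·DBA·BD·BD
    A ↦ DBA
    B ↦ BD
    C ↦ ABB
    D ↦ AC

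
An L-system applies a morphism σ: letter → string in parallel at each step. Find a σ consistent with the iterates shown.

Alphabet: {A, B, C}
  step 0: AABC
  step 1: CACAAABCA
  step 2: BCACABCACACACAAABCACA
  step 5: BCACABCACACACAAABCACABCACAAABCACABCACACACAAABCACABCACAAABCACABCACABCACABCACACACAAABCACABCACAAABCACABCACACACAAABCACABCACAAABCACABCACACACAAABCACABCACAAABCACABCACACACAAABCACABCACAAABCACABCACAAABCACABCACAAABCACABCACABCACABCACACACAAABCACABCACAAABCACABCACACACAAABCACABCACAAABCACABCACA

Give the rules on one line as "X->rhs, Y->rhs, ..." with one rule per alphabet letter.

A->CA, B->AA, C->BCA

  step 1 ⇒ step 2: CACAAABCA ⇒ BCA·CA·BCA·CA·CA·CA·AA·BCA·CA
    A ↦ CA
    B ↦ AA
    C ↦ BCA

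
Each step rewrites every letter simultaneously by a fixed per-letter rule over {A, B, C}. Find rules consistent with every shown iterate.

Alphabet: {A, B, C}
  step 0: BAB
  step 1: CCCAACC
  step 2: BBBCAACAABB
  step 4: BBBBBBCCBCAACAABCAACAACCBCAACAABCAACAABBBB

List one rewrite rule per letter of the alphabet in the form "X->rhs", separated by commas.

  step 1 ⇒ step 2: CCCAACC ⇒ B·B·B·CAA·CAA·B·B
    A ↦ CAA
    C ↦ B
  step 0 ⇒ step 1: BAB ⇒ CC·CAA·CC
    B ↦ CC

A->CAA, B->CC, C->B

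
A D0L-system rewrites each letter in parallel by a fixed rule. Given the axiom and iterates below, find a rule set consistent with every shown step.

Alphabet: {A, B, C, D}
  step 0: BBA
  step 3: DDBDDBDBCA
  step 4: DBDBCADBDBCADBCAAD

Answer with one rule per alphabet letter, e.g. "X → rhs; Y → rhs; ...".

A->D, B->CA, C->A, D->DB

  step 3 ⇒ step 4: DDBDDBDBCA ⇒ DB·DB·CA·DB·DB·CA·DB·CA·A·D
    A ↦ D
    B ↦ CA
    C ↦ A
    D ↦ DB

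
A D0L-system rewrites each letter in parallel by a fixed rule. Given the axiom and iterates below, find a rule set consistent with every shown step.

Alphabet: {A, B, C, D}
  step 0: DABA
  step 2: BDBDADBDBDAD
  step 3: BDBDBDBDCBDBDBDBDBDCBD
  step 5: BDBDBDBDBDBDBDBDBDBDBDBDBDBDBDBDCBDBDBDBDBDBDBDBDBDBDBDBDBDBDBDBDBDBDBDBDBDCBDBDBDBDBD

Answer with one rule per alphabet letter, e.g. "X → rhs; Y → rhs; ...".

A->C, B->BD, C->AD, D->BD

  step 2 ⇒ step 3: BDBDADBDBDAD ⇒ BD·BD·BD·BD·C·BD·BD·BD·BD·BD·C·BD
    A ↦ C
    B ↦ BD
    D ↦ BD
    C ↦ AD  (constrained at step 3)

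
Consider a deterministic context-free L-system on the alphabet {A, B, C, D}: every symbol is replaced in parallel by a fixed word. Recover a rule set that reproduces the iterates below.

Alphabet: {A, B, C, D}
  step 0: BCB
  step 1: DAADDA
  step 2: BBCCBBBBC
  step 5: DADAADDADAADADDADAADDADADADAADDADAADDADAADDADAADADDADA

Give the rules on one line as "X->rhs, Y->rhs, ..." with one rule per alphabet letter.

  step 1 ⇒ step 2: DAADDA ⇒ BB·C·C·BB·BB·C
    A ↦ C
    D ↦ BB
  step 0 ⇒ step 1: BCB ⇒ DA·AD·DA
    B ↦ DA
  step 0 ⇒ step 1: BCB ⇒ DA·AD·DA
    C ↦ AD

A->C, B->DA, C->AD, D->BB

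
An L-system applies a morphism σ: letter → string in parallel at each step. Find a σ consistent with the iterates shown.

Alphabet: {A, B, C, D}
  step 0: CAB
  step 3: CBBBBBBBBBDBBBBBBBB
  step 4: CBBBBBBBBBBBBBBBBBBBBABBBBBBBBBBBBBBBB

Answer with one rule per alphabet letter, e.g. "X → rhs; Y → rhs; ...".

  step 3 ⇒ step 4: CBBBBBBBBBDBBBBBBBB ⇒ CB·BB·BB·BB·BB·BB·BB·BB·BB·BB·BA·BB·BB·BB·BB·BB·BB·BB·BB
    B ↦ BB
    C ↦ CB
    D ↦ BA
    A ↦ D  (constrained at step 0)

A->D, B->BB, C->CB, D->BA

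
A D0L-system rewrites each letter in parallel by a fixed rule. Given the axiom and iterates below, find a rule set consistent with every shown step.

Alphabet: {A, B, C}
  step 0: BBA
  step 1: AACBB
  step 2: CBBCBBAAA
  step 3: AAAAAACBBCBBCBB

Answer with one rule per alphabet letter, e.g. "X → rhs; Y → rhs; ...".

A->CBB, B->A, C->A

  step 2 ⇒ step 3: CBBCBBAAA ⇒ A·A·A·A·A·A·CBB·CBB·CBB
    A ↦ CBB
    B ↦ A
    C ↦ A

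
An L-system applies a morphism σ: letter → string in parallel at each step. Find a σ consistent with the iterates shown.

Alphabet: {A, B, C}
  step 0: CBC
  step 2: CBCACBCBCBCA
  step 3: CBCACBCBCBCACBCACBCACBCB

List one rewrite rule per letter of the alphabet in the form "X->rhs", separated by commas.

A->CB, B->CA, C->CB

  step 2 ⇒ step 3: CBCACBCBCBCA ⇒ CB·CA·CB·CB·CB·CA·CB·CA·CB·CA·CB·CB
    A ↦ CB
    B ↦ CA
    C ↦ CB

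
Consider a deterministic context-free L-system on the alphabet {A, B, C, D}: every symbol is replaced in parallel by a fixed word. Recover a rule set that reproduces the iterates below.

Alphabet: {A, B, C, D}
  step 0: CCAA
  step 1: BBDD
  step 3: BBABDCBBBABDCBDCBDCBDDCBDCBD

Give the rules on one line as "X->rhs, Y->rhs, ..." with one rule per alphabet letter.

A->D, B->DCB, C->B, D->BBA

  step 0 ⇒ step 1: CCAA ⇒ B·B·D·D
    A ↦ D
    C ↦ B
    B ↦ DCB  (constrained at step 1)
    D ↦ BBA  (constrained at step 1)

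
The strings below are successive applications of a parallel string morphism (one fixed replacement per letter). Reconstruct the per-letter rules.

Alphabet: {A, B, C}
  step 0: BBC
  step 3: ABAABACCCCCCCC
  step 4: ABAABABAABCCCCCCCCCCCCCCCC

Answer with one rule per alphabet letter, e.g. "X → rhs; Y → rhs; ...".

A->AB, B->A, C->CC

  step 3 ⇒ step 4: ABAABACCCCCCCC ⇒ AB·A·AB·AB·A·AB·CC·CC·CC·CC·CC·CC·CC·CC
    A ↦ AB
    B ↦ A
    C ↦ CC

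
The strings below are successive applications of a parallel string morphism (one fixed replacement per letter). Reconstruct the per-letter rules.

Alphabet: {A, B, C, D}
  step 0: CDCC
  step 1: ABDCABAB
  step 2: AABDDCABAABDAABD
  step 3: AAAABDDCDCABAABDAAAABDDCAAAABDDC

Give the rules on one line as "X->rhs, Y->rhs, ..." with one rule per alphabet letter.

A->AA, B->BD, C->AB, D->DC

  step 2 ⇒ step 3: AABDDCABAABDAABD ⇒ AA·AA·BD·DC·DC·AB·AA·BD·AA·AA·BD·DC·AA·AA·BD·DC
    A ↦ AA
    B ↦ BD
    C ↦ AB
    D ↦ DC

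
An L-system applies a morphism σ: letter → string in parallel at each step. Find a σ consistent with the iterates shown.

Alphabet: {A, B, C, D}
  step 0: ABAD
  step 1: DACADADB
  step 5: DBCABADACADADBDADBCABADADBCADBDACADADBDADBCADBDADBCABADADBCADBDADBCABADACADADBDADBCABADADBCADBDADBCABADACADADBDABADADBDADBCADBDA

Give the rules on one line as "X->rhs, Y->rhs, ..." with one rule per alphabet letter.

A->DA, B->CA, C->BA, D->DB

  step 0 ⇒ step 1: ABAD ⇒ DA·CA·DA·DB
    A ↦ DA
    B ↦ CA
    D ↦ DB
    C ↦ BA  (constrained at step 1)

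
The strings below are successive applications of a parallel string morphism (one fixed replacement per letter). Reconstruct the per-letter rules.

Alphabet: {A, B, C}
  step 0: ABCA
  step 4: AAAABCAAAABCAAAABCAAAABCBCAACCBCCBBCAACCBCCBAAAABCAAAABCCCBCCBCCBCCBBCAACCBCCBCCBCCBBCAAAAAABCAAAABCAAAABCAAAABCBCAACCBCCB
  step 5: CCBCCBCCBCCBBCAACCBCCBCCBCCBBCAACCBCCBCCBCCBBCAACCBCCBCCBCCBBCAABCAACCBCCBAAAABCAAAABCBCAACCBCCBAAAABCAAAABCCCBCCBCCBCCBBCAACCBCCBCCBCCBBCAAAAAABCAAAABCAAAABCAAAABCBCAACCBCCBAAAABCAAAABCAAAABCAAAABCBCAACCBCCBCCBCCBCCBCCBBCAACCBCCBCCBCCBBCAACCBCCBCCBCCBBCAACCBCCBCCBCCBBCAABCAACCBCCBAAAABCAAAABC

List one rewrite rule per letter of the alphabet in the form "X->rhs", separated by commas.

  step 4 ⇒ step 5: AAAABCAAAABCAAAABCAAAABCBCAACCBCCBBCAACCBCCBAAAABCAAAABCCCBCCBCCBCCBBCAACCBCCBCCBCCBBCAAAAAABCAAAABCAAAABCAAAABCBCAACCBCCB ⇒ CCB·CCB·CCB·CCB·BC·AA·CCB·CCB·CCB·CCB·BC·AA·CCB·CCB·CCB·CCB·BC·AA·CCB·CCB·CCB·CCB·BC·AA·BC·AA·CCB·CCB·AA·AA·BC·AA·AA·BC·BC·AA·CCB·CCB·AA·AA·BC·AA·AA·BC·CCB·CCB·CCB·CCB·BC·AA·CCB·CCB·CCB·CCB·BC·AA·AA·AA·BC·AA·AA·BC·AA·AA·BC·AA·AA·BC·BC·AA·CCB·CCB·AA·AA·BC·AA·AA·BC·AA·AA·BC·AA·AA·BC·BC·AA·CCB·CCB·CCB·CCB·CCB·CCB·BC·AA·CCB·CCB·CCB·CCB·BC·AA·CCB·CCB·CCB·CCB·BC·AA·CCB·CCB·CCB·CCB·BC·AA·BC·AA·CCB·CCB·AA·AA·BC·AA·AA·BC
    A ↦ CCB
    B ↦ BC
    C ↦ AA

A->CCB, B->BC, C->AA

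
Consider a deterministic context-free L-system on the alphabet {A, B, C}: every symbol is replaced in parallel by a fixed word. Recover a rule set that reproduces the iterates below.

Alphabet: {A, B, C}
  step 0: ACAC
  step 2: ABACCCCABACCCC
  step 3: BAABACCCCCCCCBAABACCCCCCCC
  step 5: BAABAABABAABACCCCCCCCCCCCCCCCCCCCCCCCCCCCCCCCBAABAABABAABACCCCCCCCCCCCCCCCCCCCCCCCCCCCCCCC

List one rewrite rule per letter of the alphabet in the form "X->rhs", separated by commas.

A->BA, B->A, C->CC

  step 2 ⇒ step 3: ABACCCCABACCCC ⇒ BA·A·BA·CC·CC·CC·CC·BA·A·BA·CC·CC·CC·CC
    A ↦ BA
    B ↦ A
    C ↦ CC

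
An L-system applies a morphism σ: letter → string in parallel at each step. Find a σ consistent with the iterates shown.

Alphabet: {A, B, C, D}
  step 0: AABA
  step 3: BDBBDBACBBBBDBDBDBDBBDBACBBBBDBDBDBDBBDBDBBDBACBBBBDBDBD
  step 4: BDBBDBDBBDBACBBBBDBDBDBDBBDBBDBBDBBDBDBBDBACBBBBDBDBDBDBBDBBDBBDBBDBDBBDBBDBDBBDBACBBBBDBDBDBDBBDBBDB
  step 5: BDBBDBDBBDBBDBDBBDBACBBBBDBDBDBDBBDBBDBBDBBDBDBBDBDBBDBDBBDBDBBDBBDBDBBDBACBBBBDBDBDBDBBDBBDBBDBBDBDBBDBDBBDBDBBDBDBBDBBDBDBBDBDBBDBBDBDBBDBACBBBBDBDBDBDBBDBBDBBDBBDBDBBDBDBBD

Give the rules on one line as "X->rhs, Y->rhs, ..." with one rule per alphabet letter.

  step 4 ⇒ step 5: BDBBDBDBBDBACBBBBDBDBDBDBBDBBDBBDBBDBDBBDBACBBBBDBDBDBDBBDBBDBBDBBDBDBBDBBDBDBBDBACBBBBDBDBDBDBBDBBDB ⇒ BD·B·BD·BD·B·BD·B·BD·BD·B·BD·BAC·BBB·BD·BD·BD·BD·B·BD·B·BD·B·BD·B·BD·BD·B·BD·BD·B·BD·BD·B·BD·BD·B·BD·B·BD·BD·B·BD·BAC·BBB·BD·BD·BD·BD·B·BD·B·BD·B·BD·B·BD·BD·B·BD·BD·B·BD·BD·B·BD·BD·B·BD·B·BD·BD·B·BD·BD·B·BD·B·BD·BD·B·BD·BAC·BBB·BD·BD·BD·BD·B·BD·B·BD·B·BD·B·BD·BD·B·BD·BD·B·BD
    A ↦ BAC
    B ↦ BD
    C ↦ BBB
    D ↦ B

A->BAC, B->BD, C->BBB, D->B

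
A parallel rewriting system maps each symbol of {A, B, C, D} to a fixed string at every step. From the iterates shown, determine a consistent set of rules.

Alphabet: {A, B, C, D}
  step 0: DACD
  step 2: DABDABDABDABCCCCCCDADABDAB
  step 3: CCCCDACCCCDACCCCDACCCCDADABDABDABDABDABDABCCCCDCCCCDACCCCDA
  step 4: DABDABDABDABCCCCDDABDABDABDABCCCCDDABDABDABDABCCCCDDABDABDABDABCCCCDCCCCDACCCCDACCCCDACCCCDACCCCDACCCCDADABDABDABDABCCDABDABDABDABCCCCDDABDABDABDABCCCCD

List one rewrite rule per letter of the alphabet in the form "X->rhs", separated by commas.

  step 3 ⇒ step 4: CCCCDACCCCDACCCCDACCCCDADABDABDABDABDABDABCCCCDCCCCDACCCCDA ⇒ DAB·DAB·DAB·DAB·CC·CCD·DAB·DAB·DAB·DAB·CC·CCD·DAB·DAB·DAB·DAB·CC·CCD·DAB·DAB·DAB·DAB·CC·CCD·CC·CCD·A·CC·CCD·A·CC·CCD·A·CC·CCD·A·CC·CCD·A·CC·CCD·A·DAB·DAB·DAB·DAB·CC·DAB·DAB·DAB·DAB·CC·CCD·DAB·DAB·DAB·DAB·CC·CCD
    A ↦ CCD
    B ↦ A
    C ↦ DAB
    D ↦ CC

A->CCD, B->A, C->DAB, D->CC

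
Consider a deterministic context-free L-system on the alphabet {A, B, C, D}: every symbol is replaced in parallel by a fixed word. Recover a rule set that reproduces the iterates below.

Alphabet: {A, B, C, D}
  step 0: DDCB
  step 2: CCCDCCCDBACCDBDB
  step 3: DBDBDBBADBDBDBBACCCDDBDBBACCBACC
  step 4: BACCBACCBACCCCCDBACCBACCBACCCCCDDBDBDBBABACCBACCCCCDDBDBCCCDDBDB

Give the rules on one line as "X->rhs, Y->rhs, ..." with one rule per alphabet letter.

A->CD, B->CC, C->DB, D->BA

  step 3 ⇒ step 4: DBDBDBBADBDBDBBACCCDDBDBBACCBACC ⇒ BA·CC·BA·CC·BA·CC·CC·CD·BA·CC·BA·CC·BA·CC·CC·CD·DB·DB·DB·BA·BA·CC·BA·CC·CC·CD·DB·DB·CC·CD·DB·DB
    A ↦ CD
    B ↦ CC
    C ↦ DB
    D ↦ BA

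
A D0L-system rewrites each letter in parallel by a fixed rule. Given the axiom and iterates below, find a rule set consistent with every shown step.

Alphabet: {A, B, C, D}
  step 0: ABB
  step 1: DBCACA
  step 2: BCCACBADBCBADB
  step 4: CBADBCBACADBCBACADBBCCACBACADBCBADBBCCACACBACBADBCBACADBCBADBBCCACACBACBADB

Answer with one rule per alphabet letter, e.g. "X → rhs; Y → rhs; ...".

  step 1 ⇒ step 2: DBCACA ⇒ BC·CA·CBA·DB·CBA·DB
    A ↦ DB
    B ↦ CA
    C ↦ CBA
    D ↦ BC

A->DB, B->CA, C->CBA, D->BC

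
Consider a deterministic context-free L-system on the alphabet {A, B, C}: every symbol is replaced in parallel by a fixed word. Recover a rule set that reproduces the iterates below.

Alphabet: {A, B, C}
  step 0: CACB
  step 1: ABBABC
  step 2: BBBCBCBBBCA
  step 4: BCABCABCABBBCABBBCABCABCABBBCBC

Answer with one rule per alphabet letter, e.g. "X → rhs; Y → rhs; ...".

A->BB, B->BC, C->A

  step 1 ⇒ step 2: ABBABC ⇒ BB·BC·BC·BB·BC·A
    A ↦ BB
    B ↦ BC
    C ↦ A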